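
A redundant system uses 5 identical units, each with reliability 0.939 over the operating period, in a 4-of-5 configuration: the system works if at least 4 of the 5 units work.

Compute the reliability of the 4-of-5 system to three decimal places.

0.967

R = Σ_{i=4}^{5} C(5,i) p^i (1−p)^{5−i} with p = 0.939
C(5,4)·0.939^4·0.061^1 = 0.23712
C(5,5)·0.939^5·0.061^0 = 0.73001
Sum = 0.967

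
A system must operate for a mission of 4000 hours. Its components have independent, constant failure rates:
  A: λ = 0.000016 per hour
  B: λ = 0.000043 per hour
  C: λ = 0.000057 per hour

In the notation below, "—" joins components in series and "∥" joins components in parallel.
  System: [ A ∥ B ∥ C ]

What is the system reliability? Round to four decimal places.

R(A) = exp(−0.000016 × 4000) = 0.938005
R(B) = exp(−0.000043 × 4000) = 0.841979
R(C) = exp(−0.000057 × 4000) = 0.796124
Parallel (A, B, and C): 1 − (1 − 0.938005)(1 − 0.841979)(1 − 0.796124) = 0.9980

0.9980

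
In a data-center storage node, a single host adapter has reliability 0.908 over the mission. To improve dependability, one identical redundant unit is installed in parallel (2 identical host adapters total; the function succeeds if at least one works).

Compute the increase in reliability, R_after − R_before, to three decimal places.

0.084

R_before = 0.908
R_after = 1 − (1 − 0.908)^2 = 0.992
ΔR = 0.992 − 0.908 = 0.084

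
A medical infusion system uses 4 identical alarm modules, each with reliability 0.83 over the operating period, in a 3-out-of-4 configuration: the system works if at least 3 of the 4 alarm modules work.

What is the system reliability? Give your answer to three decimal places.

0.863

R = Σ_{i=3}^{4} C(4,i) p^i (1−p)^{4−i} with p = 0.83
C(4,3)·0.83^3·0.17^1 = 0.38882
C(4,4)·0.83^4·0.17^0 = 0.47458
Sum = 0.863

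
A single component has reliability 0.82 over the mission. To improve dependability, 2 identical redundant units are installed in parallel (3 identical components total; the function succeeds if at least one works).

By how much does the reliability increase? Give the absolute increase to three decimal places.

0.174

R_before = 0.82
R_after = 1 − (1 − 0.82)^3 = 0.994
ΔR = 0.994 − 0.82 = 0.174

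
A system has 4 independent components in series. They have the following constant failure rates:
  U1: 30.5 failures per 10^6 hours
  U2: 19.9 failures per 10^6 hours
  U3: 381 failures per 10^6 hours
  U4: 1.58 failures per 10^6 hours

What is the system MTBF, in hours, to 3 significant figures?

Series of exponential components: λ_sys = Σ λ_i
λ_sys = 0.0000305 + 0.0000199 + 0.000381 + 0.00000158 = 4.3298e-04 /h
MTBF = 1 / λ_sys = 2310 h

2310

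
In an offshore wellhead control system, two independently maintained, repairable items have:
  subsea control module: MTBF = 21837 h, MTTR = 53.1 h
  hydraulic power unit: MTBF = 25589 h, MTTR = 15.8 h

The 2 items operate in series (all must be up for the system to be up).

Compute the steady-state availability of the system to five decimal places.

0.99696

A(subsea control module) = MTBF/(MTBF+MTTR) = 21837/(21837+53.1) = 0.997574
A(hydraulic power unit) = MTBF/(MTBF+MTTR) = 25589/(25589+15.8) = 0.999383
Series availability: 0.997574 × 0.999383 = 0.99696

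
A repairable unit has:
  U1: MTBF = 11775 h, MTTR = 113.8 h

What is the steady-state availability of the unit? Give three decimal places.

0.990

A(U1) = MTBF/(MTBF+MTTR) = 11775/(11775+113.8) = 0.990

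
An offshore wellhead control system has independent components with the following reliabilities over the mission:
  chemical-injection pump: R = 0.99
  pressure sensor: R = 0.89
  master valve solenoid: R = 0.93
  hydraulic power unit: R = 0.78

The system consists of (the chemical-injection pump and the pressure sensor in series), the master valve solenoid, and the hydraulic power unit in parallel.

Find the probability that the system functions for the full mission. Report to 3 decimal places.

Series (chemical-injection pump and pressure sensor): 0.99000 × 0.89000 = 0.88110
Parallel ([0.88110], master valve solenoid, and hydraulic power unit): 1 − (1 − 0.88110)(1 − 0.93000)(1 − 0.78000) = 0.998

0.998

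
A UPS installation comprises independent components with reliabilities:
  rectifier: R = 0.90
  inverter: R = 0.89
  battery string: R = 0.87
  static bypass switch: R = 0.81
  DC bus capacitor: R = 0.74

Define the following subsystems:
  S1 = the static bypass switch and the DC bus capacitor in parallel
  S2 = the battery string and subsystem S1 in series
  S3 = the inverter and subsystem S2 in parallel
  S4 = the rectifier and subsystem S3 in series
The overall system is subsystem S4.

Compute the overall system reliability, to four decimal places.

Parallel (static bypass switch and DC bus capacitor): 1 − (1 − 0.810000)(1 − 0.740000) = 0.950600
Series (battery string and [0.950600]): 0.870000 × 0.950600 = 0.827022
Parallel (inverter and [0.827022]): 1 − (1 − 0.890000)(1 − 0.827022) = 0.980972
Series (rectifier and [0.980972]): 0.900000 × 0.980972 = 0.8829

0.8829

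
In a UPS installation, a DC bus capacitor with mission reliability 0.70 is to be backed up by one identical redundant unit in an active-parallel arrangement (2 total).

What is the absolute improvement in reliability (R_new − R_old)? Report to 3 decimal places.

R_before = 0.70
R_after = 1 − (1 − 0.70)^2 = 0.910
ΔR = 0.910 − 0.70 = 0.210

0.210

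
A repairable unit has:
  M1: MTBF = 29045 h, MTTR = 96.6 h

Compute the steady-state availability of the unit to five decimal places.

0.99669

A(M1) = MTBF/(MTBF+MTTR) = 29045/(29045+96.6) = 0.99669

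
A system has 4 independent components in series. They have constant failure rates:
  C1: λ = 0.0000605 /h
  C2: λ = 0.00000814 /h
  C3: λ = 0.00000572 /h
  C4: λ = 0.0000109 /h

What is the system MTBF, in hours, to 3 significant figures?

11700

Series of exponential components: λ_sys = Σ λ_i
λ_sys = 0.0000605 + 0.00000814 + 0.00000572 + 0.0000109 = 8.5260e-05 /h
MTBF = 1 / λ_sys = 11700 h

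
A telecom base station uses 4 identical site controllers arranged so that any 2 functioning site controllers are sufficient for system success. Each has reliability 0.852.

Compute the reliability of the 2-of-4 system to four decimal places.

0.9885

R = Σ_{i=2}^{4} C(4,i) p^i (1−p)^{4−i} with p = 0.852
C(4,2)·0.852^2·0.148^2 = 0.095401
C(4,3)·0.852^3·0.148^1 = 0.366134
C(4,4)·0.852^4·0.148^0 = 0.526937
Sum = 0.9885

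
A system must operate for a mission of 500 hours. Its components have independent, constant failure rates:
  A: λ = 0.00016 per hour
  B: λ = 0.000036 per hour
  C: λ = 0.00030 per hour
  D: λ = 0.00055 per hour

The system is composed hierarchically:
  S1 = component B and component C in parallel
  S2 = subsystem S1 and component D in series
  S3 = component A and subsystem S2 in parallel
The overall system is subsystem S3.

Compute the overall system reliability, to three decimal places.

0.981

R(A) = exp(−0.00016 × 500) = 0.92312
R(B) = exp(−0.000036 × 500) = 0.98216
R(C) = exp(−0.00030 × 500) = 0.86071
R(D) = exp(−0.00055 × 500) = 0.75957
Parallel (B and C): 1 − (1 − 0.98216)(1 − 0.86071) = 0.99752
Series ([0.99752] and D): 0.99752 × 0.75957 = 0.75769
Parallel (A and [0.75769]): 1 − (1 − 0.92312)(1 − 0.75769) = 0.981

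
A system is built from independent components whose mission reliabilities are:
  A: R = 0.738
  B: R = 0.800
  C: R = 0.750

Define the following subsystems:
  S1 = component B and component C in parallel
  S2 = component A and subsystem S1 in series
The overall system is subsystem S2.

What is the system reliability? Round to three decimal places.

Parallel (B and C): 1 − (1 − 0.80000)(1 − 0.75000) = 0.95000
Series (A and [0.95000]): 0.73800 × 0.95000 = 0.701

0.701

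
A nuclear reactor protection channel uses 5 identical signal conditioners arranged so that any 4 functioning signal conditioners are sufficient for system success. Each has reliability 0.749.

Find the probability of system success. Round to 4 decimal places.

R = Σ_{i=4}^{5} C(5,i) p^i (1−p)^{5−i} with p = 0.749
C(5,4)·0.749^4·0.251^1 = 0.394976
C(5,5)·0.749^5·0.251^0 = 0.235727
Sum = 0.6307

0.6307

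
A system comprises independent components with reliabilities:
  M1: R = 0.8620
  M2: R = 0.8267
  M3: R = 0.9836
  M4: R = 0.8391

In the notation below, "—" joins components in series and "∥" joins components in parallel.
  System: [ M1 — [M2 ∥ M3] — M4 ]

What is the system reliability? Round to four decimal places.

Parallel (M2 and M3): 1 − (1 − 0.826700)(1 − 0.983600) = 0.997158
Series (M1, [0.997158], and M4): 0.862000 × 0.997158 × 0.839100 = 0.7212

0.7212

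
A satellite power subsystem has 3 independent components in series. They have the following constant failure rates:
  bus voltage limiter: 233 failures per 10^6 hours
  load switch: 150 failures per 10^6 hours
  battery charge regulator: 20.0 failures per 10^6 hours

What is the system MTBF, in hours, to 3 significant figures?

Series of exponential components: λ_sys = Σ λ_i
λ_sys = 0.000233 + 0.000150 + 0.0000200 = 4.0300e-04 /h
MTBF = 1 / λ_sys = 2480 h

2480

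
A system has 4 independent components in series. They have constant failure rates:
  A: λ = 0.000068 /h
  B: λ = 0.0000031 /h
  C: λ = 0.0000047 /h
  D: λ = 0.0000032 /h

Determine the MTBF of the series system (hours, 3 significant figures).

Series of exponential components: λ_sys = Σ λ_i
λ_sys = 0.000068 + 0.0000031 + 0.0000047 + 0.0000032 = 7.9000e-05 /h
MTBF = 1 / λ_sys = 12700 h

12700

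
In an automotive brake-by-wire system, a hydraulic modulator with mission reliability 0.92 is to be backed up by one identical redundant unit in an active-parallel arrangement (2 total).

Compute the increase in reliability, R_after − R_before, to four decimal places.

R_before = 0.92
R_after = 1 − (1 − 0.92)^2 = 0.9936
ΔR = 0.9936 − 0.92 = 0.0736

0.0736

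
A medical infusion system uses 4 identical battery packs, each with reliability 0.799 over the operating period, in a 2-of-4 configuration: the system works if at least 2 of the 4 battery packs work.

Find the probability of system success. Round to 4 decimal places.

R = Σ_{i=2}^{4} C(4,i) p^i (1−p)^{4−i} with p = 0.799
C(4,2)·0.799^2·0.201^2 = 0.154752
C(4,3)·0.799^3·0.201^1 = 0.410106
C(4,4)·0.799^4·0.201^0 = 0.407556
Sum = 0.9724

0.9724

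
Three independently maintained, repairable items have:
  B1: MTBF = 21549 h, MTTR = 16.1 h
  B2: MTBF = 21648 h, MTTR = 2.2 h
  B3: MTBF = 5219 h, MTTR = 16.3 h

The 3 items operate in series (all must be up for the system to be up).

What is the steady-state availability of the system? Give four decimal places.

A(B1) = MTBF/(MTBF+MTTR) = 21549/(21549+16.1) = 0.999253
A(B2) = MTBF/(MTBF+MTTR) = 21648/(21648+2.2) = 0.999898
A(B3) = MTBF/(MTBF+MTTR) = 5219/(5219+16.3) = 0.996887
Series availability: 0.999253 × 0.999898 × 0.996887 = 0.9960

0.9960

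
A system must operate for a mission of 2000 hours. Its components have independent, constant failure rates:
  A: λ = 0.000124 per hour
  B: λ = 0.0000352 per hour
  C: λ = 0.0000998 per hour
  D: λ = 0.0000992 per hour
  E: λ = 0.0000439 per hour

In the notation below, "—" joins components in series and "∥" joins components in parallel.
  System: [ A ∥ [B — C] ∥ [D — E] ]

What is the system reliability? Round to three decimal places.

0.987

R(A) = exp(−0.000124 × 2000) = 0.78036
R(B) = exp(−0.0000352 × 2000) = 0.93202
R(C) = exp(−0.0000998 × 2000) = 0.81906
R(D) = exp(−0.0000992 × 2000) = 0.82004
R(E) = exp(−0.0000439 × 2000) = 0.91594
Series (B and C): 0.93202 × 0.81906 = 0.76338
Series (D and E): 0.82004 × 0.91594 = 0.75111
Parallel (A, [0.76338], and [0.75111]): 1 − (1 − 0.78036)(1 − 0.76338)(1 − 0.75111) = 0.987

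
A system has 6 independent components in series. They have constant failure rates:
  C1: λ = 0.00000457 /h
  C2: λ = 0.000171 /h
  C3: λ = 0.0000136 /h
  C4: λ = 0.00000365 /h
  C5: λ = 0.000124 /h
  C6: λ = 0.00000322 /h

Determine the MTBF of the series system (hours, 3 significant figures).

3120

Series of exponential components: λ_sys = Σ λ_i
λ_sys = 0.00000457 + 0.000171 + 0.0000136 + 0.00000365 + 0.000124 + 0.00000322 = 3.2004e-04 /h
MTBF = 1 / λ_sys = 3120 h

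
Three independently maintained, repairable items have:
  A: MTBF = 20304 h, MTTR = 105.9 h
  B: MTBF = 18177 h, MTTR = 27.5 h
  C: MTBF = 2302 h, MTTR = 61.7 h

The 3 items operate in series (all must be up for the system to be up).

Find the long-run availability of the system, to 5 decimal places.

A(A) = MTBF/(MTBF+MTTR) = 20304/(20304+105.9) = 0.994811
A(B) = MTBF/(MTBF+MTTR) = 18177/(18177+27.5) = 0.998489
A(C) = MTBF/(MTBF+MTTR) = 2302/(2302+61.7) = 0.973897
Series availability: 0.994811 × 0.998489 × 0.973897 = 0.96738

0.96738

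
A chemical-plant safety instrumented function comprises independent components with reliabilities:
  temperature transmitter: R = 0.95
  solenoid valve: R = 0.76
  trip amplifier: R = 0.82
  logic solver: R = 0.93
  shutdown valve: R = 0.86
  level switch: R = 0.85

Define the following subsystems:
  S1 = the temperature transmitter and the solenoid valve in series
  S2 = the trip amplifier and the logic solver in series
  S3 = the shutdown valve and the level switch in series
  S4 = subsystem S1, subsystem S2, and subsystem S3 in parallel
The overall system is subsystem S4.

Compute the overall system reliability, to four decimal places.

Series (temperature transmitter and solenoid valve): 0.950000 × 0.760000 = 0.722000
Series (trip amplifier and logic solver): 0.820000 × 0.930000 = 0.762600
Series (shutdown valve and level switch): 0.860000 × 0.850000 = 0.731000
Parallel ([0.722000], [0.762600], and [0.731000]): 1 − (1 − 0.722000)(1 − 0.762600)(1 − 0.731000) = 0.9822

0.9822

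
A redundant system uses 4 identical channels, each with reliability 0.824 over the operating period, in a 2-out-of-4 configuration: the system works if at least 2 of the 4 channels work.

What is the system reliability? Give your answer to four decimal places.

0.9811

R = Σ_{i=2}^{4} C(4,i) p^i (1−p)^{4−i} with p = 0.824
C(4,2)·0.824^2·0.176^2 = 0.126192
C(4,3)·0.824^3·0.176^1 = 0.393871
C(4,4)·0.824^4·0.176^0 = 0.461008
Sum = 0.9811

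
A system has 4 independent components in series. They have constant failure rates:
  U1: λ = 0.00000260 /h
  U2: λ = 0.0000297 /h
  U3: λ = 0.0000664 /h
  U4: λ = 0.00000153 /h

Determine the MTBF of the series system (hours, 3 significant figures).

Series of exponential components: λ_sys = Σ λ_i
λ_sys = 0.00000260 + 0.0000297 + 0.0000664 + 0.00000153 = 1.0023e-04 /h
MTBF = 1 / λ_sys = 9980 h

9980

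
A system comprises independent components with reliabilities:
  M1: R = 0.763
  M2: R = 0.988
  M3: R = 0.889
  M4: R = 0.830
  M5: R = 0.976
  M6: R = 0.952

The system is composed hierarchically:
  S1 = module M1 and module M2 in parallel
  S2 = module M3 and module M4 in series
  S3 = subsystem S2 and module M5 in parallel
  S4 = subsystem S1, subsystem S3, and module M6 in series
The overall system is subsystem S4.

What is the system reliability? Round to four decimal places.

Parallel (M1 and M2): 1 − (1 − 0.763000)(1 − 0.988000) = 0.997156
Series (M3 and M4): 0.889000 × 0.830000 = 0.737870
Parallel ([0.737870] and M5): 1 − (1 − 0.737870)(1 − 0.976000) = 0.993709
Series ([0.997156], [0.993709], and M6): 0.997156 × 0.993709 × 0.952000 = 0.9433

0.9433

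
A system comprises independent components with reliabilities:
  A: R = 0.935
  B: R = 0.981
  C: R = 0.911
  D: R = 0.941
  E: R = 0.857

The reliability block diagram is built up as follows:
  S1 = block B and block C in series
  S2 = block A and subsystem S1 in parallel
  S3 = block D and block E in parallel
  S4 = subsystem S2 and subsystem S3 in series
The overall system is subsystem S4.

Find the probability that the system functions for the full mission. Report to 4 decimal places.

0.9847

Series (B and C): 0.981000 × 0.911000 = 0.893691
Parallel (A and [0.893691]): 1 − (1 − 0.935000)(1 − 0.893691) = 0.993090
Parallel (D and E): 1 − (1 − 0.941000)(1 − 0.857000) = 0.991563
Series ([0.993090] and [0.991563]): 0.993090 × 0.991563 = 0.9847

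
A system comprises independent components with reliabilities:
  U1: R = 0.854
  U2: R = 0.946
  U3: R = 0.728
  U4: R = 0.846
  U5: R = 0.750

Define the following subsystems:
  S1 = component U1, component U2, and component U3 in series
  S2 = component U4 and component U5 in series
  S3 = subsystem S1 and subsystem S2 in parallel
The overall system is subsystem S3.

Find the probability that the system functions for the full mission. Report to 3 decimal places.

0.849

Series (U1, U2, and U3): 0.85400 × 0.94600 × 0.72800 = 0.58814
Series (U4 and U5): 0.84600 × 0.75000 = 0.63450
Parallel ([0.58814] and [0.63450]): 1 − (1 − 0.58814)(1 − 0.63450) = 0.849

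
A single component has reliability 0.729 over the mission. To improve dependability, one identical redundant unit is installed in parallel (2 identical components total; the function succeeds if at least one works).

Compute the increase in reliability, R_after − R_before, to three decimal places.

0.198

R_before = 0.729
R_after = 1 − (1 − 0.729)^2 = 0.927
ΔR = 0.927 − 0.729 = 0.198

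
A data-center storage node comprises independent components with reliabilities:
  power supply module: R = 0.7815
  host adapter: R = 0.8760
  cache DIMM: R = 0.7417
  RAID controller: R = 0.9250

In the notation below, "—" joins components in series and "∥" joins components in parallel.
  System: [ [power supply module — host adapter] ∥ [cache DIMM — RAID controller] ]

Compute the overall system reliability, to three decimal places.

0.901

Series (power supply module and host adapter): 0.78150 × 0.87600 = 0.68459
Series (cache DIMM and RAID controller): 0.74170 × 0.92500 = 0.68607
Parallel ([0.68459] and [0.68607]): 1 − (1 − 0.68459)(1 − 0.68607) = 0.901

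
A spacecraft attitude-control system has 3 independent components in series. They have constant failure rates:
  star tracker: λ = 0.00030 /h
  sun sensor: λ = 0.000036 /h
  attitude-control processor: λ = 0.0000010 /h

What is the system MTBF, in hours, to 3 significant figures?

Series of exponential components: λ_sys = Σ λ_i
λ_sys = 0.00030 + 0.000036 + 0.0000010 = 3.3700e-04 /h
MTBF = 1 / λ_sys = 2970 h

2970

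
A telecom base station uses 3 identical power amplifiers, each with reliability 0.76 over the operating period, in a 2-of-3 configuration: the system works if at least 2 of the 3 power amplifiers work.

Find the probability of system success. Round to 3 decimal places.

0.855

R = Σ_{i=2}^{3} C(3,i) p^i (1−p)^{3−i} with p = 0.76
C(3,2)·0.76^2·0.24^1 = 0.41587
C(3,3)·0.76^3·0.24^0 = 0.43898
Sum = 0.855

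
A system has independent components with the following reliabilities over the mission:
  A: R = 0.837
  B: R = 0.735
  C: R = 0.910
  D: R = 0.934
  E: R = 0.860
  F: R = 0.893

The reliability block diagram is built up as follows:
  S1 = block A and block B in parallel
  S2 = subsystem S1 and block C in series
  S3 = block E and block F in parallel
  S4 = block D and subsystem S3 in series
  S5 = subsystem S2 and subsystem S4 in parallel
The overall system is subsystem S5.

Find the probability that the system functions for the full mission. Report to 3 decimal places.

0.990

Parallel (A and B): 1 − (1 − 0.83700)(1 − 0.73500) = 0.95681
Series ([0.95681] and C): 0.95681 × 0.91000 = 0.87070
Parallel (E and F): 1 − (1 − 0.86000)(1 − 0.89300) = 0.98502
Series (D and [0.98502]): 0.93400 × 0.98502 = 0.92001
Parallel ([0.87070] and [0.92001]): 1 − (1 − 0.87070)(1 − 0.92001) = 0.990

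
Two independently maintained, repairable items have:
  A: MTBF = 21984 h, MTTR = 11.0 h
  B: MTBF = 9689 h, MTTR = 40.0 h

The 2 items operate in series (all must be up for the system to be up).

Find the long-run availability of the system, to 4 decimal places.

0.9954

A(A) = MTBF/(MTBF+MTTR) = 21984/(21984+11.0) = 0.999500
A(B) = MTBF/(MTBF+MTTR) = 9689/(9689+40.0) = 0.995889
Series availability: 0.999500 × 0.995889 = 0.9954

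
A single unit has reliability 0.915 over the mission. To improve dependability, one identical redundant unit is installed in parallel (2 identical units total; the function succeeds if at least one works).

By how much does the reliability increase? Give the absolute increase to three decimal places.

0.078

R_before = 0.915
R_after = 1 − (1 − 0.915)^2 = 0.993
ΔR = 0.993 − 0.915 = 0.078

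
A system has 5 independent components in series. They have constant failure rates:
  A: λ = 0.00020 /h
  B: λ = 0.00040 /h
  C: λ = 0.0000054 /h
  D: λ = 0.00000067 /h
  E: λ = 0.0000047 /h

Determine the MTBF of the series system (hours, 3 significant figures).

Series of exponential components: λ_sys = Σ λ_i
λ_sys = 0.00020 + 0.00040 + 0.0000054 + 0.00000067 + 0.0000047 = 6.1077e-04 /h
MTBF = 1 / λ_sys = 1640 h

1640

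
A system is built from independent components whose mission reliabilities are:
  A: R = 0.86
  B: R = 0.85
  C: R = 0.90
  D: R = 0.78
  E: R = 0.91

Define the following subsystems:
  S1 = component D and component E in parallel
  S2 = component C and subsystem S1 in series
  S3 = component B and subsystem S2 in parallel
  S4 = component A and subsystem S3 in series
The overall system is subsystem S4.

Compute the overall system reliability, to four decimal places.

0.8448

Parallel (D and E): 1 − (1 − 0.780000)(1 − 0.910000) = 0.980200
Series (C and [0.980200]): 0.900000 × 0.980200 = 0.882180
Parallel (B and [0.882180]): 1 − (1 − 0.850000)(1 − 0.882180) = 0.982327
Series (A and [0.982327]): 0.860000 × 0.982327 = 0.8448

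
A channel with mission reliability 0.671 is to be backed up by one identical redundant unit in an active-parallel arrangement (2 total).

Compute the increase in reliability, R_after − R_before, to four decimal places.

R_before = 0.671
R_after = 1 − (1 − 0.671)^2 = 0.8918
ΔR = 0.8918 − 0.671 = 0.2208

0.2208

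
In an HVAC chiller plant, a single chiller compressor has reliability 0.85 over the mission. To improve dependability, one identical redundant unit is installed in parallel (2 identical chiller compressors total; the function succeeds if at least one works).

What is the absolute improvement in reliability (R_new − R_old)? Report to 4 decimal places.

0.1275

R_before = 0.85
R_after = 1 − (1 − 0.85)^2 = 0.9775
ΔR = 0.9775 − 0.85 = 0.1275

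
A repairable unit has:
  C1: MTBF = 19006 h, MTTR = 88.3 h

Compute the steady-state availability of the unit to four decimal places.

A(C1) = MTBF/(MTBF+MTTR) = 19006/(19006+88.3) = 0.9954

0.9954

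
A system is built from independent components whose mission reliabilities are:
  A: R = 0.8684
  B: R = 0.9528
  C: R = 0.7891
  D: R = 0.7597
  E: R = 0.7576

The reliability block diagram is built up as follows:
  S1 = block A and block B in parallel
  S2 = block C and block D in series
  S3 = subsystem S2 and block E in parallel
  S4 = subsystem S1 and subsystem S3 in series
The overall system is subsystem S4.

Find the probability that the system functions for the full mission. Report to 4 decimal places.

Parallel (A and B): 1 − (1 − 0.868400)(1 − 0.952800) = 0.993788
Series (C and D): 0.789100 × 0.759700 = 0.599479
Parallel ([0.599479] and E): 1 − (1 − 0.599479)(1 − 0.757600) = 0.902914
Series ([0.993788] and [0.902914]): 0.993788 × 0.902914 = 0.8973

0.8973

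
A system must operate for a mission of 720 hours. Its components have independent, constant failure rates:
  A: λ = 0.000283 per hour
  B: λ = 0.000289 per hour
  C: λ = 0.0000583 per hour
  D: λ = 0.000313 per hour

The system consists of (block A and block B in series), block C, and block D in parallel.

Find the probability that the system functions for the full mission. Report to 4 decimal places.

R(A) = exp(−0.000283 × 720) = 0.815658
R(B) = exp(−0.000289 × 720) = 0.812142
R(C) = exp(−0.0000583 × 720) = 0.958893
R(D) = exp(−0.000313 × 720) = 0.798229
Series (A and B): 0.815658 × 0.812142 = 0.662430
Parallel ([0.662430], C, and D): 1 − (1 − 0.662430)(1 − 0.958893)(1 − 0.798229) = 0.9972

0.9972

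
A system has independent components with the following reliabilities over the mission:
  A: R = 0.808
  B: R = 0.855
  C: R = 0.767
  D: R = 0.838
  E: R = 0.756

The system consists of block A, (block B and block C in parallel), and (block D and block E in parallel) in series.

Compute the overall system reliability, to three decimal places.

Parallel (B and C): 1 − (1 − 0.85500)(1 − 0.76700) = 0.96622
Parallel (D and E): 1 − (1 − 0.83800)(1 − 0.75600) = 0.96047
Series (A, [0.96622], and [0.96047]): 0.80800 × 0.96622 × 0.96047 = 0.750

0.750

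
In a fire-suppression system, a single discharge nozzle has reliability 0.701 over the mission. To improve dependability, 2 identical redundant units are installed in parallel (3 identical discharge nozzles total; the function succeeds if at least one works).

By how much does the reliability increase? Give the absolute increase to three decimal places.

R_before = 0.701
R_after = 1 − (1 − 0.701)^3 = 0.973
ΔR = 0.973 − 0.701 = 0.272

0.272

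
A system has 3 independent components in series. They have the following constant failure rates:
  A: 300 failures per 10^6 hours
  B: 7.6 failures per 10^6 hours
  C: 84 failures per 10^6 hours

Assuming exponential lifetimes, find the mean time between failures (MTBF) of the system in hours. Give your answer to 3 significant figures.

2550

Series of exponential components: λ_sys = Σ λ_i
λ_sys = 0.00030 + 0.0000076 + 0.000084 = 3.9160e-04 /h
MTBF = 1 / λ_sys = 2550 h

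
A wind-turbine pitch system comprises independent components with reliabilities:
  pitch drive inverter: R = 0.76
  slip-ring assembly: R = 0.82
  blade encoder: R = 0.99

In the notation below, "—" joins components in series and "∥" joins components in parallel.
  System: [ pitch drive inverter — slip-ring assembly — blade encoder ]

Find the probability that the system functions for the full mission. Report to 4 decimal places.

Series (pitch drive inverter, slip-ring assembly, and blade encoder): 0.760000 × 0.820000 × 0.990000 = 0.6170

0.6170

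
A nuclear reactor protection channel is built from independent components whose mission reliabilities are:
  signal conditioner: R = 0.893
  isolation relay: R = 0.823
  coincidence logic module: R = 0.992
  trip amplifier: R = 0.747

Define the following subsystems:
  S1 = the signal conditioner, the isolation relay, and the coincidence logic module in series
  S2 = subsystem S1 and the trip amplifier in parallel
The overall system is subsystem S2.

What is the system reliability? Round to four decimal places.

0.9315

Series (signal conditioner, isolation relay, and coincidence logic module): 0.893000 × 0.823000 × 0.992000 = 0.729059
Parallel ([0.729059] and trip amplifier): 1 − (1 − 0.729059)(1 − 0.747000) = 0.9315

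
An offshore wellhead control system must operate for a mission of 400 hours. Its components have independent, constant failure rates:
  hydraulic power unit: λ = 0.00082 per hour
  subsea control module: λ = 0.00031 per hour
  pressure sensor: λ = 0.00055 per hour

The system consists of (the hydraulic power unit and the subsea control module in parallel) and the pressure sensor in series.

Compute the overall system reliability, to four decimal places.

R(hydraulic power unit) = exp(−0.00082 × 400) = 0.720363
R(subsea control module) = exp(−0.00031 × 400) = 0.883380
R(pressure sensor) = exp(−0.00055 × 400) = 0.802519
Parallel (hydraulic power unit and subsea control module): 1 − (1 − 0.720363)(1 − 0.883380) = 0.967389
Series ([0.967389] and pressure sensor): 0.967389 × 0.802519 = 0.7763

0.7763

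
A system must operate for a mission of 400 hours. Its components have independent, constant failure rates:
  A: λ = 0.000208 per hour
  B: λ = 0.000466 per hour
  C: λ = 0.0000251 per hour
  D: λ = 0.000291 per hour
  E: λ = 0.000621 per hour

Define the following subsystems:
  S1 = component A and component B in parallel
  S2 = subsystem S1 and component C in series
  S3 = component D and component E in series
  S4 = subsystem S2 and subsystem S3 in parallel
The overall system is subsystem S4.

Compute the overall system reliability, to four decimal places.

0.9928

R(A) = exp(−0.000208 × 400) = 0.920167
R(B) = exp(−0.000466 × 400) = 0.829942
R(C) = exp(−0.0000251 × 400) = 0.990010
R(D) = exp(−0.000291 × 400) = 0.890119
R(E) = exp(−0.000621 × 400) = 0.780048
Parallel (A and B): 1 − (1 − 0.920167)(1 − 0.829942) = 0.986424
Series ([0.986424] and C): 0.986424 × 0.990010 = 0.976570
Series (D and E): 0.890119 × 0.780048 = 0.694336
Parallel ([0.976570] and [0.694336]): 1 − (1 − 0.976570)(1 − 0.694336) = 0.9928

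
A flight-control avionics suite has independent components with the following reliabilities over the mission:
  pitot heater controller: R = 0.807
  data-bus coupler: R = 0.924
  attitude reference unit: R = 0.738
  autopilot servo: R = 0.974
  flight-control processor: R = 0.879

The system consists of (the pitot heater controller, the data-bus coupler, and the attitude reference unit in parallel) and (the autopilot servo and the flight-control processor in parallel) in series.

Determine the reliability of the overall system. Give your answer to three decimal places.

Parallel (pitot heater controller, data-bus coupler, and attitude reference unit): 1 − (1 − 0.80700)(1 − 0.92400)(1 − 0.73800) = 0.99616
Parallel (autopilot servo and flight-control processor): 1 − (1 − 0.97400)(1 − 0.87900) = 0.99685
Series ([0.99616] and [0.99685]): 0.99616 × 0.99685 = 0.993

0.993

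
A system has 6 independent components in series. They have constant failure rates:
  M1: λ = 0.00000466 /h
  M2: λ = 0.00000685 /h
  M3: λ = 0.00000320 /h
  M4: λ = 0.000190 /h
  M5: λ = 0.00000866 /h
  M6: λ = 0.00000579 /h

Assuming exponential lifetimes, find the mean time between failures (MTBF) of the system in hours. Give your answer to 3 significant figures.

4560

Series of exponential components: λ_sys = Σ λ_i
λ_sys = 0.00000466 + 0.00000685 + 0.00000320 + 0.000190 + 0.00000866 + 0.00000579 = 2.1916e-04 /h
MTBF = 1 / λ_sys = 4560 h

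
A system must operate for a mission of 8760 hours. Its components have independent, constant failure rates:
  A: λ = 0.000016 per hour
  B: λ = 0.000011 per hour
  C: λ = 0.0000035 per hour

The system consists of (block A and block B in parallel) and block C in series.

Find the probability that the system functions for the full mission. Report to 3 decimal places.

R(A) = exp(−0.000016 × 8760) = 0.86922
R(B) = exp(−0.000011 × 8760) = 0.90814
R(C) = exp(−0.0000035 × 8760) = 0.96981
Parallel (A and B): 1 − (1 − 0.86922)(1 − 0.90814) = 0.98799
Series ([0.98799] and C): 0.98799 × 0.96981 = 0.958

0.958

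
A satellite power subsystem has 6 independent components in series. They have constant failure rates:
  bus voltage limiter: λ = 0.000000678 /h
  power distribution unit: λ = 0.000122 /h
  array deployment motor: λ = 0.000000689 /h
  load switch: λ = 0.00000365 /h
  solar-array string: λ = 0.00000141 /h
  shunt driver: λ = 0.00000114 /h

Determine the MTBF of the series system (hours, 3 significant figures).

7720

Series of exponential components: λ_sys = Σ λ_i
λ_sys = 0.000000678 + 0.000122 + 0.000000689 + 0.00000365 + 0.00000141 + 0.00000114 = 1.2957e-04 /h
MTBF = 1 / λ_sys = 7720 h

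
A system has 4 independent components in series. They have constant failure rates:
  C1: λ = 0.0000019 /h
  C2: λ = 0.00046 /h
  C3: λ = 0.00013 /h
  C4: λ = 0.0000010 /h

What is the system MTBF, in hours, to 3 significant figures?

1690

Series of exponential components: λ_sys = Σ λ_i
λ_sys = 0.0000019 + 0.00046 + 0.00013 + 0.0000010 = 5.9290e-04 /h
MTBF = 1 / λ_sys = 1690 h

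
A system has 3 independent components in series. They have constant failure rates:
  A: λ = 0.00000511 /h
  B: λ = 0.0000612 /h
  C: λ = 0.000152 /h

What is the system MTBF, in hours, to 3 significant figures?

Series of exponential components: λ_sys = Σ λ_i
λ_sys = 0.00000511 + 0.0000612 + 0.000152 = 2.1831e-04 /h
MTBF = 1 / λ_sys = 4580 h

4580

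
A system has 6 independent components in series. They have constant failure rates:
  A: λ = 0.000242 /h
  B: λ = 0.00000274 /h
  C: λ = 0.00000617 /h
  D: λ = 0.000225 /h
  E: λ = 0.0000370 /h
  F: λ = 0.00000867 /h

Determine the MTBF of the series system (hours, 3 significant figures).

Series of exponential components: λ_sys = Σ λ_i
λ_sys = 0.000242 + 0.00000274 + 0.00000617 + 0.000225 + 0.0000370 + 0.00000867 = 5.2158e-04 /h
MTBF = 1 / λ_sys = 1920 h

1920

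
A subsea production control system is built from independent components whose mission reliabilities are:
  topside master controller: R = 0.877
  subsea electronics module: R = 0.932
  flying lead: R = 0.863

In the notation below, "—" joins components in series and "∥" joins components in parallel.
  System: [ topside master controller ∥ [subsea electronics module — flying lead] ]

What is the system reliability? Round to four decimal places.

0.9759

Series (subsea electronics module and flying lead): 0.932000 × 0.863000 = 0.804316
Parallel (topside master controller and [0.804316]): 1 − (1 − 0.877000)(1 − 0.804316) = 0.9759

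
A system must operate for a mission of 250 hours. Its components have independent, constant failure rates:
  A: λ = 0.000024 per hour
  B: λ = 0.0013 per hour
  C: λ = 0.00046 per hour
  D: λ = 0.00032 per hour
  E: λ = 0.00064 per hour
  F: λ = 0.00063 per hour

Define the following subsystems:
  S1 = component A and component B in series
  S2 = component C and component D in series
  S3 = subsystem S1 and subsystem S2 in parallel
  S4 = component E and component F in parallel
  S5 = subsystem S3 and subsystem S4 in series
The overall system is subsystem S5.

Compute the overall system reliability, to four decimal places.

R(A) = exp(−0.000024 × 250) = 0.994018
R(B) = exp(−0.0013 × 250) = 0.722527
R(C) = exp(−0.00046 × 250) = 0.891366
R(D) = exp(−0.00032 × 250) = 0.923116
R(E) = exp(−0.00064 × 250) = 0.852144
R(F) = exp(−0.00063 × 250) = 0.854277
Series (A and B): 0.994018 × 0.722527 = 0.718205
Series (C and D): 0.891366 × 0.923116 = 0.822834
Parallel ([0.718205] and [0.822834]): 1 − (1 − 0.718205)(1 − 0.822834) = 0.950076
Parallel (E and F): 1 − (1 − 0.852144)(1 − 0.854277) = 0.978454
Series ([0.950076] and [0.978454]): 0.950076 × 0.978454 = 0.9296

0.9296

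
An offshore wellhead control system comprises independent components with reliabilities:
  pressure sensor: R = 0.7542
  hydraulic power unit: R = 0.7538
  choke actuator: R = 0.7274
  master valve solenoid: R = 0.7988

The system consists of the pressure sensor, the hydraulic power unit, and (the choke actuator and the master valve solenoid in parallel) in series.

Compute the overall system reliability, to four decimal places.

Parallel (choke actuator and master valve solenoid): 1 − (1 − 0.727400)(1 − 0.798800) = 0.945153
Series (pressure sensor, hydraulic power unit, and [0.945153]): 0.754200 × 0.753800 × 0.945153 = 0.5373

0.5373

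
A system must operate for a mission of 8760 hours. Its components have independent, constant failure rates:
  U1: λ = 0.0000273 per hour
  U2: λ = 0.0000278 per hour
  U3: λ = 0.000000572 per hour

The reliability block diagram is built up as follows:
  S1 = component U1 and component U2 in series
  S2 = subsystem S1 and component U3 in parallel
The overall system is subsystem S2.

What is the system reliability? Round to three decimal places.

R(U1) = exp(−0.0000273 × 8760) = 0.78730
R(U2) = exp(−0.0000278 × 8760) = 0.78386
R(U3) = exp(−0.000000572 × 8760) = 0.99500
Series (U1 and U2): 0.78730 × 0.78386 = 0.61713
Parallel ([0.61713] and U3): 1 − (1 − 0.61713)(1 − 0.99500) = 0.998

0.998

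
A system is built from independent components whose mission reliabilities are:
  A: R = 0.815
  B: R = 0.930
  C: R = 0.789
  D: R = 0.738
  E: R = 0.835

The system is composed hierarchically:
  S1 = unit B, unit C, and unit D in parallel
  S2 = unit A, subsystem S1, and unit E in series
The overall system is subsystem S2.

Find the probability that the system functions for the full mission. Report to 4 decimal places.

0.6779

Parallel (B, C, and D): 1 − (1 − 0.930000)(1 − 0.789000)(1 − 0.738000) = 0.996130
Series (A, [0.996130], and E): 0.815000 × 0.996130 × 0.835000 = 0.6779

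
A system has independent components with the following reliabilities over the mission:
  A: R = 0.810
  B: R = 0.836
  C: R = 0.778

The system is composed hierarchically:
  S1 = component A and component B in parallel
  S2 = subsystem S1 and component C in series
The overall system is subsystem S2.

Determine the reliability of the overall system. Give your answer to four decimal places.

Parallel (A and B): 1 − (1 − 0.810000)(1 − 0.836000) = 0.968840
Series ([0.968840] and C): 0.968840 × 0.778000 = 0.7538

0.7538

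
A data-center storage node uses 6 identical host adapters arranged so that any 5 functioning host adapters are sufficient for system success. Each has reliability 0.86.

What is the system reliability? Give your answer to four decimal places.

R = Σ_{i=5}^{6} C(6,i) p^i (1−p)^{6−i} with p = 0.86
C(6,5)·0.86^5·0.14^1 = 0.395159
C(6,6)·0.86^6·0.14^0 = 0.404567
Sum = 0.7997

0.7997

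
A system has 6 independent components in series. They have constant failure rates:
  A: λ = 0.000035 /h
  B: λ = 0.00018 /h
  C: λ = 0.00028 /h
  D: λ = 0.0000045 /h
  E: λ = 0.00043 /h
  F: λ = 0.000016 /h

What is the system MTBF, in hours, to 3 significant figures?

Series of exponential components: λ_sys = Σ λ_i
λ_sys = 0.000035 + 0.00018 + 0.00028 + 0.0000045 + 0.00043 + 0.000016 = 9.4550e-04 /h
MTBF = 1 / λ_sys = 1060 h

1060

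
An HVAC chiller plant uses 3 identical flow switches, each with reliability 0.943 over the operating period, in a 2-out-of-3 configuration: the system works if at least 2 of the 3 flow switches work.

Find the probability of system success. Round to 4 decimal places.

0.9906

R = Σ_{i=2}^{3} C(3,i) p^i (1−p)^{3−i} with p = 0.943
C(3,2)·0.943^2·0.057^1 = 0.152062
C(3,3)·0.943^3·0.057^0 = 0.838562
Sum = 0.9906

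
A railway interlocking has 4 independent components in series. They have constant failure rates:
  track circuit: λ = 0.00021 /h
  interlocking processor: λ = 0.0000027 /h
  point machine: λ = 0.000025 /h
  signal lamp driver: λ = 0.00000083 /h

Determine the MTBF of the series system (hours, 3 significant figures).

4190

Series of exponential components: λ_sys = Σ λ_i
λ_sys = 0.00021 + 0.0000027 + 0.000025 + 0.00000083 = 2.3853e-04 /h
MTBF = 1 / λ_sys = 4190 h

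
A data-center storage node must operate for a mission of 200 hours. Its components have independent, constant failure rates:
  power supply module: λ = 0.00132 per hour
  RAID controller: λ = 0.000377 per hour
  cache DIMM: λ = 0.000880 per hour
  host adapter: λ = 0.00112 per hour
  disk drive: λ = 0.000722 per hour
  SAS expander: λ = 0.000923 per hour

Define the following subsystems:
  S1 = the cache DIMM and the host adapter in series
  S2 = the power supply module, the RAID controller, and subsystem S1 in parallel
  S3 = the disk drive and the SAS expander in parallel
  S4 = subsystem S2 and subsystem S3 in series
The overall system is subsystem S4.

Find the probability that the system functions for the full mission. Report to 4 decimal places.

R(power supply module) = exp(−0.00132 × 200) = 0.767974
R(RAID controller) = exp(−0.000377 × 200) = 0.927372
R(cache DIMM) = exp(−0.000880 × 200) = 0.838618
R(host adapter) = exp(−0.00112 × 200) = 0.799315
R(disk drive) = exp(−0.000722 × 200) = 0.865541
R(SAS expander) = exp(−0.000923 × 200) = 0.831437
Series (cache DIMM and host adapter): 0.838618 × 0.799315 = 0.670320
Parallel (power supply module, RAID controller, and [0.670320]): 1 − (1 − 0.767974)(1 − 0.927372)(1 − 0.670320) = 0.994444
Parallel (disk drive and SAS expander): 1 − (1 − 0.865541)(1 − 0.831437) = 0.977335
Series ([0.994444] and [0.977335]): 0.994444 × 0.977335 = 0.9719

0.9719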